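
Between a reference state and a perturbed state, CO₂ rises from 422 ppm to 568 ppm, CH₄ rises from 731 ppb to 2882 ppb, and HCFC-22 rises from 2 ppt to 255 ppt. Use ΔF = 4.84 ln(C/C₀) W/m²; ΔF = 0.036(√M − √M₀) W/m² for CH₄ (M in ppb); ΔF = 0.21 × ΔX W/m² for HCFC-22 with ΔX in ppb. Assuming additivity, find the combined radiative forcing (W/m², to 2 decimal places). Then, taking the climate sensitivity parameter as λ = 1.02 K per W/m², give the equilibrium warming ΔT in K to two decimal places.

ΔF = 2.45 W/m²; ΔT = 2.50 K

CO₂: 4.84 × ln(568/422) = 4.84 × ln(1.34597) = 4.84 × 0.29711 = 1.4380 W/m².
CH₄: 0.036 × (√2882 − √731) = 0.036 × (53.6843 − 27.0370) = 0.036 × 26.6473 = 0.9593 W/m².
HCFC-22: Δ = 255 − 2 = 253 ppt = 0.253 ppb; ΔF = 0.21 × 0.253 = 0.0531 W/m².
Total ΔF = 1.4380 + 0.9593 + 0.0531 = 2.4504 W/m².
ΔT = λ ΔF = 1.02 × 2.45 = 2.4990 K.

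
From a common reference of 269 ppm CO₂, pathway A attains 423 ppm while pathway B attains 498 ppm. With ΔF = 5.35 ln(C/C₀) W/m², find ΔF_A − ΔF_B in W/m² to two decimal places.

ΔF_A − ΔF_B = -0.87 W/m²

ΔF_A = 5.35 ln(423/269) = 5.35 × 0.45266 = 2.4217 W/m².
ΔF_B = 5.35 ln(498/269) = 5.35 × 0.61589 = 3.2950 W/m².
Difference: 2.4217 − 3.2950 = -0.8733 W/m².
(Equivalently, ΔF_A − ΔF_B = 5.35 ln(423/498) = 5.35 × -0.16323 = -0.8733 W/m².)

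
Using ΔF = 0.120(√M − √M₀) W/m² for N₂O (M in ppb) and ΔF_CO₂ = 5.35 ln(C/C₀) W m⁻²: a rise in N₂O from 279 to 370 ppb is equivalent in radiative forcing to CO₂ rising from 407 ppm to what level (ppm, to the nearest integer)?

C ≈ 431 ppm

N₂O forcing: 0.120 × (√370 − √279) = 0.120 × (19.2354 − 16.7033) = 0.120 × 2.5321 = 0.30385 W/m².
Set 5.35 ln(C/407) = 0.30385: ln(C/407) = 0.30385/5.35 = 0.05679, so C = 407 × e^0.05679 = 407 × 1.05843 = 430.78 ppm.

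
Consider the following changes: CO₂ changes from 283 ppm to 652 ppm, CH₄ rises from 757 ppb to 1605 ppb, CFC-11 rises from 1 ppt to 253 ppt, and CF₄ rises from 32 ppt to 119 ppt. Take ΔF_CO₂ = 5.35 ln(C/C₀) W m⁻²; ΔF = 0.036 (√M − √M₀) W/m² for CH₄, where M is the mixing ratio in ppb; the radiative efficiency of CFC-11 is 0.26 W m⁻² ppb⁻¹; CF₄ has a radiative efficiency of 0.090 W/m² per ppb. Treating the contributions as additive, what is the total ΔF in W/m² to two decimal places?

CO₂: 5.35 × ln(652/283) = 5.35 × ln(2.30389) = 5.35 × 0.83460 = 4.4651 W/m².
CH₄: 0.036 × (√1605 − √757) = 0.036 × (40.0625 − 27.5136) = 0.036 × 12.5489 = 0.4518 W/m².
CFC-11: Δ = 253 − 1 = 252 ppt = 0.252 ppb; ΔF = 0.26 × 0.252 = 0.0655 W/m².
CF₄: Δ = 119 − 32 = 87 ppt = 0.087 ppb; ΔF = 0.090 × 0.087 = 0.0078 W/m².
Total ΔF = 4.4651 + 0.4518 + 0.0655 + 0.0078 = 4.9902 W/m².

ΔF = 4.99 W/m²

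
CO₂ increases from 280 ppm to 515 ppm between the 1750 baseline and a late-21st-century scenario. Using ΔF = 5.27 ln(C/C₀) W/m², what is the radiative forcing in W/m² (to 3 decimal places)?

ΔF = 3.211 W/m²

CO₂: 5.27 × ln(515/280) = 5.27 × ln(1.83929) = 5.27 × 0.60938 = 3.2114 W/m².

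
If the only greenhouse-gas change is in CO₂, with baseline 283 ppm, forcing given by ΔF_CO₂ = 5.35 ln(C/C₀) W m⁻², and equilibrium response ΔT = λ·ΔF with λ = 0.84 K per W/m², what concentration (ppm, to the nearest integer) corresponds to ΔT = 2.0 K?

Required forcing: ΔF = ΔT/λ = 2.0/0.84 = 2.3810 W/m².
Then ln(C/283) = ΔF/5.35 = 2.3810/5.35 = 0.44505.
So C = 283 × e^0.44505 = 283 × 1.56057 = 441.64 ppm.

C ≈ 442 ppm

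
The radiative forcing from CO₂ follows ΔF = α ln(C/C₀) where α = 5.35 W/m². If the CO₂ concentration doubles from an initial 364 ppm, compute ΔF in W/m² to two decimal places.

ΔF = 3.71 W/m²

ΔF = 5.35 × ln(2) = 5.35 × 0.69315 = 3.7084 W/m².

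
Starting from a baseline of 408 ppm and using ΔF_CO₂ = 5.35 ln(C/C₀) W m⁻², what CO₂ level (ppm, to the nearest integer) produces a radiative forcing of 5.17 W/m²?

Set 5.35 ln(C/408) = 5.17, so ln(C/408) = 5.17/5.35 = 0.96636.
Then C/408 = e^0.96636 = 2.62836, giving C = 408 × 2.62836 = 1072.37 ppm.

C ≈ 1072 ppm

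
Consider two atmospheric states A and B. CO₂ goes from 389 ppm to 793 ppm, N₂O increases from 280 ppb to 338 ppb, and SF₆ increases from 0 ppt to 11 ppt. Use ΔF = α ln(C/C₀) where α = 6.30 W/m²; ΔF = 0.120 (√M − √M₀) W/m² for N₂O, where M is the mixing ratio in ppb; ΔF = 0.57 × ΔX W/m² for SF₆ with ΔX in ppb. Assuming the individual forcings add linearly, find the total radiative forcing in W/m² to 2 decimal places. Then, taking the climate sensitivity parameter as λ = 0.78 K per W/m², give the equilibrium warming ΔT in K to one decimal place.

CO₂: 6.30 × ln(793/389) = 6.30 × ln(2.03856) = 6.30 × 0.71224 = 4.4871 W/m².
N₂O: 0.120 × (√338 − √280) = 0.120 × (18.3848 − 16.7332) = 0.120 × 1.6516 = 0.1982 W/m².
SF₆: Δ = 11 − 0 = 11 ppt = 0.011 ppb; ΔF = 0.57 × 0.011 = 0.0063 W/m².
Total ΔF = 4.4871 + 0.1982 + 0.0063 = 4.6916 W/m².
ΔT = λ ΔF = 0.78 × 4.69 = 3.6582 K.

ΔF = 4.69 W/m²; ΔT = 3.7 K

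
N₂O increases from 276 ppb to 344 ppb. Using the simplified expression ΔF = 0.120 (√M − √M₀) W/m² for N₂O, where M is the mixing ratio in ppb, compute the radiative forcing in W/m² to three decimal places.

ΔF = 0.232 W/m²

N₂O: 0.120 × (√344 − √276) = 0.120 × (18.5472 − 16.6132) = 0.120 × 1.9340 = 0.2321 W/m².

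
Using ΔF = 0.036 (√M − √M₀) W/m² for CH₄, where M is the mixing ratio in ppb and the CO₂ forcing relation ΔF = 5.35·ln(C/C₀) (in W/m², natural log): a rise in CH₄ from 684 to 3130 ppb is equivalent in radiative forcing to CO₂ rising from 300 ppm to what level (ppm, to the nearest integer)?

CH₄ forcing: 0.036 × (√3130 − √684) = 0.036 × (55.9464 − 26.1534) = 0.036 × 29.7930 = 1.07255 W/m².
Set 5.35 ln(C/300) = 1.07255: ln(C/300) = 1.07255/5.35 = 0.20048, so C = 300 × e^0.20048 = 300 × 1.22199 = 366.60 ppm.

C ≈ 367 ppm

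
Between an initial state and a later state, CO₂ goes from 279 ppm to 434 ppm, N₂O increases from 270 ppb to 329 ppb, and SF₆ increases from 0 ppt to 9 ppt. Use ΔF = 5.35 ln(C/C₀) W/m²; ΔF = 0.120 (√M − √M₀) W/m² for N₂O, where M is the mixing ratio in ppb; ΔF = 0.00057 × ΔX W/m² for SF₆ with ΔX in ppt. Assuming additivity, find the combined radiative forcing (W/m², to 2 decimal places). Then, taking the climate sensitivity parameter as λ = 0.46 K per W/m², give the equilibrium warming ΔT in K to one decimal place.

ΔF = 2.57 W/m²; ΔT = 1.2 K

CO₂: 5.35 × ln(434/279) = 5.35 × ln(1.55556) = 5.35 × 0.44184 = 2.3638 W/m².
N₂O: 0.120 × (√329 − √270) = 0.120 × (18.1384 − 16.4317) = 0.120 × 1.7067 = 0.2048 W/m².
SF₆: ΔF = 0.00057 × (9 − 0) = 0.00057 × 9 = 0.0051 W/m².
Total ΔF = 2.3638 + 0.2048 + 0.0051 = 2.5737 W/m².
ΔT = λ ΔF = 0.46 × 2.57 = 1.1822 K.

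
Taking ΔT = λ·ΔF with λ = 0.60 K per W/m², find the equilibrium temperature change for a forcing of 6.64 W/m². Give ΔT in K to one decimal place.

ΔT = 4.0 K

ΔT = λ ΔF = 0.60 × 6.64 = 3.9840 K.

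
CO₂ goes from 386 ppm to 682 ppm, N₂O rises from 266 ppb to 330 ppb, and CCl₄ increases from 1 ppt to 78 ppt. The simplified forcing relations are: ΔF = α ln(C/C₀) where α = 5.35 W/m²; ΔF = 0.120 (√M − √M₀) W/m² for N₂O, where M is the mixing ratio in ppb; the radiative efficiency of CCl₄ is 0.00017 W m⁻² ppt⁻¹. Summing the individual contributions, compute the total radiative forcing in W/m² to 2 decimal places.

CO₂: 5.35 × ln(682/386) = 5.35 × ln(1.76684) = 5.35 × 0.56919 = 3.0452 W/m².
N₂O: 0.120 × (√330 − √266) = 0.120 × (18.1659 − 16.3095) = 0.120 × 1.8564 = 0.2228 W/m².
CCl₄: ΔF = 0.00017 × (78 − 1) = 0.00017 × 77 = 0.0131 W/m².
Total ΔF = 3.0452 + 0.2228 + 0.0131 = 3.2811 W/m².

ΔF = 3.28 W/m²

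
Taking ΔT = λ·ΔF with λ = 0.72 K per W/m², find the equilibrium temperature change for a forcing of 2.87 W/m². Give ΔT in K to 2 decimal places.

ΔT = 2.07 K

ΔT = λ ΔF = 0.72 × 2.87 = 2.0664 K.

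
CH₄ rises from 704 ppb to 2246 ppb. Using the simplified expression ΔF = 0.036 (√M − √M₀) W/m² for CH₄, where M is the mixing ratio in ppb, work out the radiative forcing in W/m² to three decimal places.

ΔF = 0.751 W/m²

CH₄: 0.036 × (√2246 − √704) = 0.036 × (47.3920 − 26.5330) = 0.036 × 20.8590 = 0.7509 W/m².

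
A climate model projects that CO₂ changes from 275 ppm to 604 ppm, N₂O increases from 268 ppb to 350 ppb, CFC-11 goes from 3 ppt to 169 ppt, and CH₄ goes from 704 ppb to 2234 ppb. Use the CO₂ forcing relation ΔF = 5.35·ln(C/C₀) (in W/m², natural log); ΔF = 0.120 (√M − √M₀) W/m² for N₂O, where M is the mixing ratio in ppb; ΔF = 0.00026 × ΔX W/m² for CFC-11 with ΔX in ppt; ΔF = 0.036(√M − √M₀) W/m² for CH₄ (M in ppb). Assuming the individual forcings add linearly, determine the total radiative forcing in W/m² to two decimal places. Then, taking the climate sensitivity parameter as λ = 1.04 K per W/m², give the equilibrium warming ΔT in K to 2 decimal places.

ΔF = 5.28 W/m²; ΔT = 5.49 K

CO₂: 5.35 × ln(604/275) = 5.35 × ln(2.19636) = 5.35 × 0.78680 = 4.2094 W/m².
N₂O: 0.120 × (√350 − √268) = 0.120 × (18.7083 − 16.3707) = 0.120 × 2.3376 = 0.2805 W/m².
CFC-11: ΔF = 0.00026 × (169 − 3) = 0.00026 × 166 = 0.0432 W/m².
CH₄: 0.036 × (√2234 − √704) = 0.036 × (47.2652 − 26.5330) = 0.036 × 20.7322 = 0.7464 W/m².
Total ΔF = 4.2094 + 0.2805 + 0.0432 + 0.7464 = 5.2795 W/m².
ΔT = λ ΔF = 1.04 × 5.28 = 5.4912 K.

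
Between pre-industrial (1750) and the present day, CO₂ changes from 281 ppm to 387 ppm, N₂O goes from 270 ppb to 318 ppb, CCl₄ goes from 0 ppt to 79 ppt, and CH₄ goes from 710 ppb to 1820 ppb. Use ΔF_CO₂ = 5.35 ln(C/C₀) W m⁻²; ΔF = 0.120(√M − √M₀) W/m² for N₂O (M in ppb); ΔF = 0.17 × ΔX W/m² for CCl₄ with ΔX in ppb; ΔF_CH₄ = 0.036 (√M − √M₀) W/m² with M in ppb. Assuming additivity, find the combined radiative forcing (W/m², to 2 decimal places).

CO₂: 5.35 × ln(387/281) = 5.35 × ln(1.37722) = 5.35 × 0.32007 = 1.7124 W/m².
N₂O: 0.120 × (√318 − √270) = 0.120 × (17.8326 − 16.4317) = 0.120 × 1.4009 = 0.1681 W/m².
CCl₄: Δ = 79 − 0 = 79 ppt = 0.079 ppb; ΔF = 0.17 × 0.079 = 0.0134 W/m².
CH₄: 0.036 × (√1820 − √710) = 0.036 × (42.6615 − 26.6458) = 0.036 × 16.0157 = 0.5766 W/m².
Total ΔF = 1.7124 + 0.1681 + 0.0134 + 0.5766 = 2.4705 W/m².

ΔF = 2.47 W/m²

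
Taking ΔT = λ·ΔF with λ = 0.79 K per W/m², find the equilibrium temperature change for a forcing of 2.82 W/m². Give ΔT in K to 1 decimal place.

ΔT = λ ΔF = 0.79 × 2.82 = 2.2278 K.

ΔT = 2.2 K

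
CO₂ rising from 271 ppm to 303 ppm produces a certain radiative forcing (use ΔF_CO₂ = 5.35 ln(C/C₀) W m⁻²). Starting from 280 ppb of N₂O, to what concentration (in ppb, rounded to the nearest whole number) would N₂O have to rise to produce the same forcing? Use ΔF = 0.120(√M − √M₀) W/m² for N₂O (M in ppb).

M ≈ 471 ppb

CO₂ forcing: 5.35 × ln(303/271) = 5.35 × 0.111614 = 0.59713 W/m².
Set 0.120(√M − √280) = 0.59713: √M = 0.59713/0.120 + √280 = 4.9761 + 16.7332 = 21.7093.
M = (21.7093)² = 471.29 ppb.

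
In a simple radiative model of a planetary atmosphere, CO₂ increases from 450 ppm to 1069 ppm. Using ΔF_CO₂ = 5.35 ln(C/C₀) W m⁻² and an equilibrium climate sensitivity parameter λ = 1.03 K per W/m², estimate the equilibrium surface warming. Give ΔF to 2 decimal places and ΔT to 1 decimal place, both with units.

CO₂: 5.35 × ln(1069/450) = 5.35 × ln(2.37556) = 5.35 × 0.86523 = 4.6290 W/m².
ΔT = λ ΔF = 1.03 × 4.63 = 4.7689 K.

ΔF = 4.63 W/m²; ΔT = 4.8 K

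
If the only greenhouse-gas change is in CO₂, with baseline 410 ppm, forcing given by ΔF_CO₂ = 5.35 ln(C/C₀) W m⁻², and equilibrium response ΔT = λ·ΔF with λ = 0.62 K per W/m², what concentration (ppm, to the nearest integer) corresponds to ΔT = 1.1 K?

C ≈ 571 ppm

Required forcing: ΔF = ΔT/λ = 1.1/0.62 = 1.7742 W/m².
Then ln(C/410) = ΔF/5.35 = 1.7742/5.35 = 0.33163.
So C = 410 × e^0.33163 = 410 × 1.39324 = 571.23 ppm.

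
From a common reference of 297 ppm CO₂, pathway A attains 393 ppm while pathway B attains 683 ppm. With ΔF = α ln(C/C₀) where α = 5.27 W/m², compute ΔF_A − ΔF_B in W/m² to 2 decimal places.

ΔF_A = 5.27 ln(393/297) = 5.27 × 0.28008 = 1.4760 W/m².
ΔF_B = 5.27 ln(683/297) = 5.27 × 0.83276 = 4.3886 W/m².
Difference: 1.4760 − 4.3886 = -2.9126 W/m².

ΔF_A − ΔF_B = -2.91 W/m²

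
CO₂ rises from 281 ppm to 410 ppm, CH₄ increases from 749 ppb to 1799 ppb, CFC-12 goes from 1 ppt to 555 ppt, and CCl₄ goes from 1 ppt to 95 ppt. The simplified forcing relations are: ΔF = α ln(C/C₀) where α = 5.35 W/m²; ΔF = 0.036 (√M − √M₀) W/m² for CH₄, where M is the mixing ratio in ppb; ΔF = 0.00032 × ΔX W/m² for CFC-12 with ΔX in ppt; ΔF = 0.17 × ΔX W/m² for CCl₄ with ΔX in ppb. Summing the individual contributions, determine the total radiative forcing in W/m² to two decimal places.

ΔF = 2.76 W/m²

CO₂: 5.35 × ln(410/281) = 5.35 × ln(1.45907) = 5.35 × 0.37780 = 2.0212 W/m².
CH₄: 0.036 × (√1799 − √749) = 0.036 × (42.4146 − 27.3679) = 0.036 × 15.0467 = 0.5417 W/m².
CFC-12: ΔF = 0.00032 × (555 − 1) = 0.00032 × 554 = 0.1773 W/m².
CCl₄: Δ = 95 − 1 = 94 ppt = 0.094 ppb; ΔF = 0.17 × 0.094 = 0.0160 W/m².
Total ΔF = 2.0212 + 0.5417 + 0.1773 + 0.0160 = 2.7562 W/m².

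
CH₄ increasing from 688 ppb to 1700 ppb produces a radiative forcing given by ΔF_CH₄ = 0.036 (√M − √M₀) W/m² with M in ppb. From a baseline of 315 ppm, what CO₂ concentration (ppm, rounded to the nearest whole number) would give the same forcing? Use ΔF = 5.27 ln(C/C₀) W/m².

C ≈ 349 ppm

CH₄ forcing: 0.036 × (√1700 − √688) = 0.036 × (41.2311 − 26.2298) = 0.036 × 15.0013 = 0.54005 W/m².
Set 5.27 ln(C/315) = 0.54005: ln(C/315) = 0.54005/5.27 = 0.10248, so C = 315 × e^0.10248 = 315 × 1.10792 = 348.99 ppm.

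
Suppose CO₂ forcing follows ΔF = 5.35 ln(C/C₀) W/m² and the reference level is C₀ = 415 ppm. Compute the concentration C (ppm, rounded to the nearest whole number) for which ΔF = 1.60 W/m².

Set 5.35 ln(C/415) = 1.60, so ln(C/415) = 1.60/5.35 = 0.29907.
Then C/415 = e^0.29907 = 1.34860, giving C = 415 × 1.34860 = 559.67 ppm.

C ≈ 560 ppm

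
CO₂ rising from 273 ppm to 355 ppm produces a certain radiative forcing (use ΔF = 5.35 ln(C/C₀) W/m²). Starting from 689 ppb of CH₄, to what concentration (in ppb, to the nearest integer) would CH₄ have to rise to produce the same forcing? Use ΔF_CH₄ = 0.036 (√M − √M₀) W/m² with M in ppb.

CO₂ forcing: 5.35 × ln(355/273) = 5.35 × 0.262646 = 1.40516 W/m².
Set 0.036(√M − √689) = 1.40516: √M = 1.40516/0.036 + √689 = 39.0322 + 26.2488 = 65.2810.
M = (65.2810)² = 4261.61 ppb.

M ≈ 4262 ppb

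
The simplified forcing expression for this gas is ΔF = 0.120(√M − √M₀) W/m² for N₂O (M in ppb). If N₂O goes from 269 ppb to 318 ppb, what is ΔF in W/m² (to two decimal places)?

N₂O: 0.120 × (√318 − √269) = 0.120 × (17.8326 − 16.4012) = 0.120 × 1.4314 = 0.1718 W/m².

ΔF = 0.17 W/m²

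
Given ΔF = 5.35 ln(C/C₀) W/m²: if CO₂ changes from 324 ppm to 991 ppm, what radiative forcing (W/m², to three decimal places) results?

ΔF = 5.981 W/m²

CO₂: 5.35 × ln(991/324) = 5.35 × ln(3.05864) = 5.35 × 1.11797 = 5.9811 W/m².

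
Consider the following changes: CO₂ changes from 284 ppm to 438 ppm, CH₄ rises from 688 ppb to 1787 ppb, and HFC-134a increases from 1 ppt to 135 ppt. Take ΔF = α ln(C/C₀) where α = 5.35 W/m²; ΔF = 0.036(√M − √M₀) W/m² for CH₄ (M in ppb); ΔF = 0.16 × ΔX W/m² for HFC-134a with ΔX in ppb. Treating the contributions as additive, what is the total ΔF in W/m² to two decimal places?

CO₂: 5.35 × ln(438/284) = 5.35 × ln(1.54225) = 5.35 × 0.43324 = 2.3178 W/m².
CH₄: 0.036 × (√1787 − √688) = 0.036 × (42.2729 − 26.2298) = 0.036 × 16.0431 = 0.5776 W/m².
HFC-134a: Δ = 135 − 1 = 134 ppt = 0.134 ppb; ΔF = 0.16 × 0.134 = 0.0214 W/m².
Total ΔF = 2.3178 + 0.5776 + 0.0214 = 2.9168 W/m².

ΔF = 2.92 W/m²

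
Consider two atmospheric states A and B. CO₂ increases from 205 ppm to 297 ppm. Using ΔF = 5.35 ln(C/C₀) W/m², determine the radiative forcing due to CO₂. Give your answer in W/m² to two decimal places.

ΔF = 1.98 W/m²

CO₂ absorption bands are partially saturated, so forcing scales with the logarithm of the concentration ratio.
CO₂: 5.35 × ln(297/205) = 5.35 × ln(1.44878) = 5.35 × 0.37072 = 1.9834 W/m².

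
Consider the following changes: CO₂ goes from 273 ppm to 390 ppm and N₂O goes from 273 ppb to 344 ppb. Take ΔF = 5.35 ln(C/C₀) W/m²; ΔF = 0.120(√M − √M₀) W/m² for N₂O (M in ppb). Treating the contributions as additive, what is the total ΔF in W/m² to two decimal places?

CO₂: 5.35 × ln(390/273) = 5.35 × ln(1.42857) = 5.35 × 0.35667 = 1.9082 W/m².
N₂O: 0.120 × (√344 − √273) = 0.120 × (18.5472 − 16.5227) = 0.120 × 2.0245 = 0.2429 W/m².
Total ΔF = 1.9082 + 0.2429 = 2.1511 W/m².

ΔF = 2.15 W/m²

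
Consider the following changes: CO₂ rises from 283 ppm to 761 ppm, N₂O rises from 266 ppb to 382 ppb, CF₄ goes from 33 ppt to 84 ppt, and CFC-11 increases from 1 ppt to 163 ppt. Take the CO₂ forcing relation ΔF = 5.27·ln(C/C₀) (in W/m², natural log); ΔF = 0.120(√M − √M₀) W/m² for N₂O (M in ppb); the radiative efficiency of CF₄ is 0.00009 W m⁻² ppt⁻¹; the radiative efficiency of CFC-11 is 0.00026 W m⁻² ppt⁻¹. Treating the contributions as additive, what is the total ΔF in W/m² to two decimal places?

CO₂: 5.27 × ln(761/283) = 5.27 × ln(2.68905) = 5.27 × 0.98919 = 5.2130 W/m².
N₂O: 0.120 × (√382 − √266) = 0.120 × (19.5448 − 16.3095) = 0.120 × 3.2353 = 0.3882 W/m².
CF₄: ΔF = 0.00009 × (84 − 33) = 0.00009 × 51 = 0.0046 W/m².
CFC-11: ΔF = 0.00026 × (163 − 1) = 0.00026 × 162 = 0.0421 W/m².
Total ΔF = 5.2130 + 0.3882 + 0.0046 + 0.0421 = 5.6479 W/m².

ΔF = 5.65 W/m²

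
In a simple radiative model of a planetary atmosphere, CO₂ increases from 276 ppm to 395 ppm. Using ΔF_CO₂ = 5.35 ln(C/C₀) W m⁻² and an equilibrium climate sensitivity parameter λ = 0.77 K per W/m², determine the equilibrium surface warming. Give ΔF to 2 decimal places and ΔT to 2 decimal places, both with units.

ΔF = 1.92 W/m²; ΔT = 1.48 K

CO₂: 5.35 × ln(395/276) = 5.35 × ln(1.43116) = 5.35 × 0.35849 = 1.9179 W/m².
ΔT = λ ΔF = 0.77 × 1.92 = 1.4784 K.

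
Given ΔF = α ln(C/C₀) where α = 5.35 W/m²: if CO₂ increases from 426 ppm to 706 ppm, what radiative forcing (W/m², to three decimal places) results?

CO₂ absorption bands are partially saturated, so forcing scales with the logarithm of the concentration ratio.
CO₂: 5.35 × ln(706/426) = 5.35 × ln(1.65728) = 5.35 × 0.50518 = 2.7027 W/m².

ΔF = 2.703 W/m²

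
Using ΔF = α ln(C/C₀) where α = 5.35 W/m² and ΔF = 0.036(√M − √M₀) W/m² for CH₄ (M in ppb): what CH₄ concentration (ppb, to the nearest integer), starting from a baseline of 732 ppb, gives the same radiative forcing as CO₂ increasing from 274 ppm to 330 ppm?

CO₂ forcing: 5.35 × ln(330/274) = 5.35 × 0.185965 = 0.99491 W/m².
Set 0.036(√M − √732) = 0.99491: √M = 0.99491/0.036 + √732 = 27.6364 + 27.0555 = 54.6919.
M = (54.6919)² = 2991.20 ppb.

M ≈ 2991 ppb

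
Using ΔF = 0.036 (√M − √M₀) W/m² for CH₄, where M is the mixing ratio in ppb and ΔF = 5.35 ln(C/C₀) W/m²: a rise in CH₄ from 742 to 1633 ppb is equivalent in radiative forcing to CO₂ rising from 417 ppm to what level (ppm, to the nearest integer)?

CH₄ forcing: 0.036 × (√1633 − √742) = 0.036 × (40.4104 − 27.2397) = 0.036 × 13.1707 = 0.47415 W/m².
Set 5.35 ln(C/417) = 0.47415: ln(C/417) = 0.47415/5.35 = 0.08863, so C = 417 × e^0.08863 = 417 × 1.09268 = 455.65 ppm.

C ≈ 456 ppm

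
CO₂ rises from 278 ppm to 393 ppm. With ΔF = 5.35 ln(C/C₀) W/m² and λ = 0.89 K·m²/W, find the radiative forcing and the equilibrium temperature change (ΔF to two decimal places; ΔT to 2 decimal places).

ΔF = 1.85 W/m²; ΔT = 1.65 K

CO₂: 5.35 × ln(393/278) = 5.35 × ln(1.41367) = 5.35 × 0.34619 = 1.8521 W/m².
ΔT = λ ΔF = 0.89 × 1.85 = 1.6465 K.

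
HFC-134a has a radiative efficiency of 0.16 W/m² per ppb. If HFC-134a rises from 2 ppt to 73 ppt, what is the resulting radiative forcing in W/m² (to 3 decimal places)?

HFC-134a: Δ = 73 − 2 = 71 ppt = 0.071 ppb; ΔF = 0.16 × 0.071 = 0.0114 W/m².

ΔF = 0.011 W/m²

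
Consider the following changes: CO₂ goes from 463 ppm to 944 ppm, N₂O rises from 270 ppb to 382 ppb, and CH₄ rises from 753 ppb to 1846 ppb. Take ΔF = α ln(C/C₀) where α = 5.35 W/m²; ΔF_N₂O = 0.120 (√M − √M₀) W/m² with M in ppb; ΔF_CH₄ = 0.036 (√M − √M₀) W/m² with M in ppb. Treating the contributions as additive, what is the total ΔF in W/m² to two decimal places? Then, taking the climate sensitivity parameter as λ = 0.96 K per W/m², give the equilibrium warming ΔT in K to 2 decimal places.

CO₂: 5.35 × ln(944/463) = 5.35 × ln(2.03888) = 5.35 × 0.71240 = 3.8113 W/m².
N₂O: 0.120 × (√382 − √270) = 0.120 × (19.5448 − 16.4317) = 0.120 × 3.1131 = 0.3736 W/m².
CH₄: 0.036 × (√1846 − √753) = 0.036 × (42.9651 − 27.4408) = 0.036 × 15.5243 = 0.5589 W/m².
Total ΔF = 3.8113 + 0.3736 + 0.5589 = 4.7438 W/m².
ΔT = λ ΔF = 0.96 × 4.74 = 4.5504 K.

ΔF = 4.74 W/m²; ΔT = 4.55 K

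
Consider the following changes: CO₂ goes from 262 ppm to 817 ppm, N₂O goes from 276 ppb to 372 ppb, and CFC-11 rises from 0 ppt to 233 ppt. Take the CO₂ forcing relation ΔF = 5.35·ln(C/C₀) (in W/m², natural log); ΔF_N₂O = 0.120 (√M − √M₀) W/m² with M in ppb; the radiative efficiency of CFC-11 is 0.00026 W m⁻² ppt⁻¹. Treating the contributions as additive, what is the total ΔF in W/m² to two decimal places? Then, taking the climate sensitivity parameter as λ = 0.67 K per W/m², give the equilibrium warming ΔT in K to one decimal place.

CO₂: 5.35 × ln(817/262) = 5.35 × ln(3.11832) = 5.35 × 1.13729 = 6.0845 W/m².
N₂O: 0.120 × (√372 − √276) = 0.120 × (19.2873 − 16.6132) = 0.120 × 2.6741 = 0.3209 W/m².
CFC-11: ΔF = 0.00026 × (233 − 0) = 0.00026 × 233 = 0.0606 W/m².
Total ΔF = 6.0845 + 0.3209 + 0.0606 = 6.4660 W/m².
ΔT = λ ΔF = 0.67 × 6.47 = 4.3349 K.

ΔF = 6.47 W/m²; ΔT = 4.3 K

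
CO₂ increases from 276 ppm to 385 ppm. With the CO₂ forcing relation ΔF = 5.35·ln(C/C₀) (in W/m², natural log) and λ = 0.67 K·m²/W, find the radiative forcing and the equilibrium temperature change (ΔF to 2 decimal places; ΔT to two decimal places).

ΔF = 1.78 W/m²; ΔT = 1.19 K

CO₂: 5.35 × ln(385/276) = 5.35 × ln(1.39493) = 5.35 × 0.33284 = 1.7807 W/m².
ΔT = λ ΔF = 0.67 × 1.78 = 1.1926 K.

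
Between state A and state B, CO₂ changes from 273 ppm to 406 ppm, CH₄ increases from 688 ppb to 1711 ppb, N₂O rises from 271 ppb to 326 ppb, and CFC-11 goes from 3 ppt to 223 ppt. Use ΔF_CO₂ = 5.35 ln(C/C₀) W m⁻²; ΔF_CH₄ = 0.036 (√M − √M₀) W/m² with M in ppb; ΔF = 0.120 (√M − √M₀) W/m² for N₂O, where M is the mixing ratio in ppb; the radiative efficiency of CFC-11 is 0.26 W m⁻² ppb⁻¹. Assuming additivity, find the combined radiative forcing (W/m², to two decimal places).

ΔF = 2.92 W/m²

CO₂: 5.35 × ln(406/273) = 5.35 × ln(1.48718) = 5.35 × 0.39688 = 2.1233 W/m².
CH₄: 0.036 × (√1711 − √688) = 0.036 × (41.3642 − 26.2298) = 0.036 × 15.1344 = 0.5448 W/m².
N₂O: 0.120 × (√326 − √271) = 0.120 × (18.0555 − 16.4621) = 0.120 × 1.5934 = 0.1912 W/m².
CFC-11: Δ = 223 − 3 = 220 ppt = 0.220 ppb; ΔF = 0.26 × 0.220 = 0.0572 W/m².
Total ΔF = 2.1233 + 0.5448 + 0.1912 + 0.0572 = 2.9165 W/m².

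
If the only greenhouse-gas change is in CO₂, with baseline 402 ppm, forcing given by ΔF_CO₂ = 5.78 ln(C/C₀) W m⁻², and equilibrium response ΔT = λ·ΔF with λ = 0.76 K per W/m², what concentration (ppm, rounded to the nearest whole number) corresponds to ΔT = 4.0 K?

C ≈ 999 ppm

Required forcing: ΔF = ΔT/λ = 4.0/0.76 = 5.2632 W/m².
Then ln(C/402) = ΔF/5.78 = 5.2632/5.78 = 0.91059.
So C = 402 × e^0.91059 = 402 × 2.48579 = 999.29 ppm.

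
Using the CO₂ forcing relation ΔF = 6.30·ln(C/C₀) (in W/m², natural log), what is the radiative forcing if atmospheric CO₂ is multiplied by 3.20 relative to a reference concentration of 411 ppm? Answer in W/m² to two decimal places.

ΔF = 6.30 × ln(3.20) = 6.30 × 1.16315 = 7.3278 W/m².

ΔF = 7.33 W/m²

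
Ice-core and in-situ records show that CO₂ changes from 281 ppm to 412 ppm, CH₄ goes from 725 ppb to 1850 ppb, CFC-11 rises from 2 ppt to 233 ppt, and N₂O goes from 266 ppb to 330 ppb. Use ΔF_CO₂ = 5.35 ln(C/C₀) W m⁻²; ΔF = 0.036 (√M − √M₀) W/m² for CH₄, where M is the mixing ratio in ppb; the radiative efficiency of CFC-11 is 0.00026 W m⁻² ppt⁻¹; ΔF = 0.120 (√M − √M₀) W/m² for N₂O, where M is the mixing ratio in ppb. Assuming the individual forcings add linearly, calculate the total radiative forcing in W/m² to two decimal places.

CO₂: 5.35 × ln(412/281) = 5.35 × ln(1.46619) = 5.35 × 0.38267 = 2.0473 W/m².
CH₄: 0.036 × (√1850 − √725) = 0.036 × (43.0116 − 26.9258) = 0.036 × 16.0858 = 0.5791 W/m².
CFC-11: ΔF = 0.00026 × (233 − 2) = 0.00026 × 231 = 0.0601 W/m².
N₂O: 0.120 × (√330 − √266) = 0.120 × (18.1659 − 16.3095) = 0.120 × 1.8564 = 0.2228 W/m².
Total ΔF = 2.0473 + 0.5791 + 0.0601 + 0.2228 = 2.9093 W/m².

ΔF = 2.91 W/m²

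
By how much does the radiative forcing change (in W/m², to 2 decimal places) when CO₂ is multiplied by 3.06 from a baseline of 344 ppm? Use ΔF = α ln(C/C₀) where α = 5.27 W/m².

ΔF = 5.89 W/m²

ΔF = 5.27 × ln(3.06) = 5.27 × 1.11841 = 5.8940 W/m².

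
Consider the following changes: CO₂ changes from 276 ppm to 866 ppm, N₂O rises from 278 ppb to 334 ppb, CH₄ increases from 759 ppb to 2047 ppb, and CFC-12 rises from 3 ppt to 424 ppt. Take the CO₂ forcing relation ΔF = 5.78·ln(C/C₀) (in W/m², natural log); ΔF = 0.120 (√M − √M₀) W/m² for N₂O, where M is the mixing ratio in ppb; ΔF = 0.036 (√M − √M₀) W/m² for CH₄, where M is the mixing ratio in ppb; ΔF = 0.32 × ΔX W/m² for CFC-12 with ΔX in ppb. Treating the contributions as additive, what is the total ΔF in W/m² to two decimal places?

ΔF = 7.57 W/m²

CO₂: 5.78 × ln(866/276) = 5.78 × ln(3.13768) = 5.78 × 1.14348 = 6.6093 W/m².
N₂O: 0.120 × (√334 − √278) = 0.120 × (18.2757 − 16.6733) = 0.120 × 1.6024 = 0.1923 W/m².
CH₄: 0.036 × (√2047 − √759) = 0.036 × (45.2438 − 27.5500) = 0.036 × 17.6938 = 0.6370 W/m².
CFC-12: Δ = 424 − 3 = 421 ppt = 0.421 ppb; ΔF = 0.32 × 0.421 = 0.1347 W/m².
Total ΔF = 6.6093 + 0.1923 + 0.6370 + 0.1347 = 7.5733 W/m².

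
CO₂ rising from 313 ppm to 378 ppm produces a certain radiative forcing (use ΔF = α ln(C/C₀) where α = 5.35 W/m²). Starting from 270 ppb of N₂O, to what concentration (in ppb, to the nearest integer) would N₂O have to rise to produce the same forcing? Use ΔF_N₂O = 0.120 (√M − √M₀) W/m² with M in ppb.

M ≈ 617 ppb

CO₂ forcing: 5.35 × ln(378/313) = 5.35 × 0.188691 = 1.00950 W/m².
Set 0.120(√M − √270) = 1.00950: √M = 1.00950/0.120 + √270 = 8.4125 + 16.4317 = 24.8442.
M = (24.8442)² = 617.23 ppb.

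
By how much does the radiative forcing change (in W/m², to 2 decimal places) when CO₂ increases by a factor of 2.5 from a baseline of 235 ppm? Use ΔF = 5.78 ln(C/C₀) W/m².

ΔF = 5.30 W/m²

Because the forcing depends only on the ratio C/C₀, the initial concentration does not enter.
ΔF = 5.78 × ln(2.5) = 5.78 × 0.91629 = 5.2962 W/m².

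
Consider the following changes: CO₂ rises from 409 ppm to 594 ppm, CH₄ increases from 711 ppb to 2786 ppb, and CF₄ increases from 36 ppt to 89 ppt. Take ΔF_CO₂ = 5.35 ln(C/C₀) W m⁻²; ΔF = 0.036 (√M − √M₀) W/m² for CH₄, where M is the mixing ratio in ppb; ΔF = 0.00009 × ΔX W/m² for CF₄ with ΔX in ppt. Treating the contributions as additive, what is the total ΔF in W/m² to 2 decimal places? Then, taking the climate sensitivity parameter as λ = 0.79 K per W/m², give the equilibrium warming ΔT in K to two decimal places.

CO₂: 5.35 × ln(594/409) = 5.35 × ln(1.45232) = 5.35 × 0.37316 = 1.9964 W/m².
CH₄: 0.036 × (√2786 − √711) = 0.036 × (52.7826 − 26.6646) = 0.036 × 26.1180 = 0.9402 W/m².
CF₄: ΔF = 0.00009 × (89 − 36) = 0.00009 × 53 = 0.0048 W/m².
Total ΔF = 1.9964 + 0.9402 + 0.0048 = 2.9414 W/m².
ΔT = λ ΔF = 0.79 × 2.94 = 2.3226 K.

ΔF = 2.94 W/m²; ΔT = 2.32 K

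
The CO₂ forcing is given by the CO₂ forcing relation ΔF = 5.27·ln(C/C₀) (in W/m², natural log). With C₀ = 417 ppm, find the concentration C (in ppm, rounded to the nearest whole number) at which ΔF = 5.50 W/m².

Set 5.27 ln(C/417) = 5.50, so ln(C/417) = 5.50/5.27 = 1.04364.
Then C/417 = e^1.04364 = 2.83953, giving C = 417 × 2.83953 = 1184.08 ppm.

C ≈ 1184 ppm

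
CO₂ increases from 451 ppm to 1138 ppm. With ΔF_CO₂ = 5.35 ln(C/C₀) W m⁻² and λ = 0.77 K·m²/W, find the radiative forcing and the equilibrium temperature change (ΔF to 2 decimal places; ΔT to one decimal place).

ΔF = 4.95 W/m²; ΔT = 3.8 K

CO₂: 5.35 × ln(1138/451) = 5.35 × ln(2.52328) = 5.35 × 0.92556 = 4.9517 W/m².
ΔT = λ ΔF = 0.77 × 4.95 = 3.8115 K.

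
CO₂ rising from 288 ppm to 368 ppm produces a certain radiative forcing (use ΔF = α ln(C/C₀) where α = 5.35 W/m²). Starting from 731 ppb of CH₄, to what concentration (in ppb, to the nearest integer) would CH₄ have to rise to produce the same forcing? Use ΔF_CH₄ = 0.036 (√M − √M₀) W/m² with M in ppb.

CO₂ forcing: 5.35 × ln(368/288) = 5.35 × 0.245122 = 1.31140 W/m².
Set 0.036(√M − √731) = 1.31140: √M = 1.31140/0.036 + √731 = 36.4278 + 27.0370 = 63.4648.
M = (63.4648)² = 4027.78 ppb.

M ≈ 4028 ppb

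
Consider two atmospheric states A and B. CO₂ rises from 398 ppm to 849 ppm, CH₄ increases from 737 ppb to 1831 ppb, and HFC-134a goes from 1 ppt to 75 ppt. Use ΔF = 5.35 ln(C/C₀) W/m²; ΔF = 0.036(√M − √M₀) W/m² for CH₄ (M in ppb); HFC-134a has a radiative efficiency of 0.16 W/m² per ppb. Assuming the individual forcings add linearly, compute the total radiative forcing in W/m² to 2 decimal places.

ΔF = 4.63 W/m²

CO₂: 5.35 × ln(849/398) = 5.35 × ln(2.13317) = 5.35 × 0.75761 = 4.0532 W/m².
CH₄: 0.036 × (√1831 − √737) = 0.036 × (42.7902 − 27.1477) = 0.036 × 15.6425 = 0.5631 W/m².
HFC-134a: Δ = 75 − 1 = 74 ppt = 0.074 ppb; ΔF = 0.16 × 0.074 = 0.0118 W/m².
Total ΔF = 4.0532 + 0.5631 + 0.0118 = 4.6281 W/m².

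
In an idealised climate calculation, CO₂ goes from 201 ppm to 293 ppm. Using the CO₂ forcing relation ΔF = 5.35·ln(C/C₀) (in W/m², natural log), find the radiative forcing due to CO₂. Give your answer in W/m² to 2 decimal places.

ΔF = 2.02 W/m²

CO₂: 5.35 × ln(293/201) = 5.35 × ln(1.45771) = 5.35 × 0.37687 = 2.0163 W/m².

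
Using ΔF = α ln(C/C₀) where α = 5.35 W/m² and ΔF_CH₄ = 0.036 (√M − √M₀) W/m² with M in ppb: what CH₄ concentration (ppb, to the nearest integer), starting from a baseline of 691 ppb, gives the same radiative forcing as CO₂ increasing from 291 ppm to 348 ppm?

CO₂ forcing: 5.35 × ln(348/291) = 5.35 × 0.178879 = 0.95700 W/m².
Set 0.036(√M − √691) = 0.95700: √M = 0.95700/0.036 + √691 = 26.5833 + 26.2869 = 52.8702.
M = (52.8702)² = 2795.26 ppb.

M ≈ 2795 ppb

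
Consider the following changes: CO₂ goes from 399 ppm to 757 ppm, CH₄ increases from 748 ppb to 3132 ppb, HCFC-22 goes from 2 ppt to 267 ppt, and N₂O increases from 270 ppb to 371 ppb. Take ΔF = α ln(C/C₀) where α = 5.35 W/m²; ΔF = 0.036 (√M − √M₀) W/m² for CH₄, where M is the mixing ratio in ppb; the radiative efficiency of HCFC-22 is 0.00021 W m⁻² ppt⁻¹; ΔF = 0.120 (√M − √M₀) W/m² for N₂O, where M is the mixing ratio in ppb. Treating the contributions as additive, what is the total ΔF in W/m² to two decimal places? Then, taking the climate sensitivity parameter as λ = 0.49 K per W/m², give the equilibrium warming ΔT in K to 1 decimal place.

ΔF = 4.85 W/m²; ΔT = 2.4 K

CO₂: 5.35 × ln(757/399) = 5.35 × ln(1.89724) = 5.35 × 0.64040 = 3.4261 W/m².
CH₄: 0.036 × (√3132 − √748) = 0.036 × (55.9643 − 27.3496) = 0.036 × 28.6147 = 1.0301 W/m².
HCFC-22: ΔF = 0.00021 × (267 − 2) = 0.00021 × 265 = 0.0557 W/m².
N₂O: 0.120 × (√371 − √270) = 0.120 × (19.2614 − 16.4317) = 0.120 × 2.8297 = 0.3396 W/m².
Total ΔF = 3.4261 + 1.0301 + 0.0557 + 0.3396 = 4.8515 W/m².
ΔT = λ ΔF = 0.49 × 4.85 = 2.3765 K.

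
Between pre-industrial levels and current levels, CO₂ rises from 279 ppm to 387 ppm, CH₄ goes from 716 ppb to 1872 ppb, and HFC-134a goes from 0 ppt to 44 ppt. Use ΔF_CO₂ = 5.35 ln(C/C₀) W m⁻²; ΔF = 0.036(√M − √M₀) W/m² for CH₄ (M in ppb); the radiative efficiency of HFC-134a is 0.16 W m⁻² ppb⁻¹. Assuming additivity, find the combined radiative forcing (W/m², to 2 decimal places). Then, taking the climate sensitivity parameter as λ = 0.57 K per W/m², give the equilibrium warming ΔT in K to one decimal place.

ΔF = 2.35 W/m²; ΔT = 1.3 K

CO₂: 5.35 × ln(387/279) = 5.35 × ln(1.38710) = 5.35 × 0.32722 = 1.7506 W/m².
CH₄: 0.036 × (√1872 − √716) = 0.036 × (43.2666 − 26.7582) = 0.036 × 16.5084 = 0.5943 W/m².
HFC-134a: Δ = 44 − 0 = 44 ppt = 0.044 ppb; ΔF = 0.16 × 0.044 = 0.0070 W/m².
Total ΔF = 1.7506 + 0.5943 + 0.0070 = 2.3519 W/m².
ΔT = λ ΔF = 0.57 × 2.35 = 1.3395 K.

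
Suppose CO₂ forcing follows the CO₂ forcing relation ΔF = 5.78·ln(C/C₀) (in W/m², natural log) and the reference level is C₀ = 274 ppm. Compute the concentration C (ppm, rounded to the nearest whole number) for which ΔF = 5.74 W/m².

C ≈ 740 ppm

Set 5.78 ln(C/274) = 5.74, so ln(C/274) = 5.74/5.78 = 0.99308.
Then C/274 = e^0.99308 = 2.69954, giving C = 274 × 2.69954 = 739.67 ppm.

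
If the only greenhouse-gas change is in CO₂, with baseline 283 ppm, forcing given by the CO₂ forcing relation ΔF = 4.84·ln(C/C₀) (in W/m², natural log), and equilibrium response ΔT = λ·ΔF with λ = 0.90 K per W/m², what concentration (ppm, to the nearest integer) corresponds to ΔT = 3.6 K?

Required forcing: ΔF = ΔT/λ = 3.6/0.90 = 4.0000 W/m².
Then ln(C/283) = ΔF/4.84 = 4.0000/4.84 = 0.82645.
So C = 283 × e^0.82645 = 283 × 2.28519 = 646.71 ppm.

C ≈ 647 ppm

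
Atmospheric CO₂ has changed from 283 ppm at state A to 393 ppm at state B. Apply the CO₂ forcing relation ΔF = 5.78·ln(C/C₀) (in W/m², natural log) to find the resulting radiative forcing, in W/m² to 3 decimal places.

ΔF = 1.898 W/m²

CO₂: 5.78 × ln(393/283) = 5.78 × ln(1.38869) = 5.78 × 0.32836 = 1.8979 W/m².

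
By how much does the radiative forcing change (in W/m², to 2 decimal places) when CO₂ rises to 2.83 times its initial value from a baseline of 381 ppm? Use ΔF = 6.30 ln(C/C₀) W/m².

ΔF = 6.30 × ln(2.83) = 6.30 × 1.04028 = 6.5538 W/m².

ΔF = 6.55 W/m²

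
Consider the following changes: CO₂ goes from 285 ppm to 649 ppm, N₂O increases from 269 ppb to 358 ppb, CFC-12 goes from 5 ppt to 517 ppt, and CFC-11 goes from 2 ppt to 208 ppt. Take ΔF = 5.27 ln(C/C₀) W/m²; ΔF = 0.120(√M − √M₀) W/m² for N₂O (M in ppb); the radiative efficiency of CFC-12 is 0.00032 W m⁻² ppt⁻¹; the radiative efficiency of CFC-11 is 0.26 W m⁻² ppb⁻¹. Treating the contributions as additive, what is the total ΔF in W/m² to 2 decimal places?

CO₂: 5.27 × ln(649/285) = 5.27 × ln(2.27719) = 5.27 × 0.82294 = 4.3369 W/m².
N₂O: 0.120 × (√358 − √269) = 0.120 × (18.9209 − 16.4012) = 0.120 × 2.5197 = 0.3024 W/m².
CFC-12: ΔF = 0.00032 × (517 − 5) = 0.00032 × 512 = 0.1638 W/m².
CFC-11: Δ = 208 − 2 = 206 ppt = 0.206 ppb; ΔF = 0.26 × 0.206 = 0.0536 W/m².
Total ΔF = 4.3369 + 0.3024 + 0.1638 + 0.0536 = 4.8567 W/m².

ΔF = 4.86 W/m²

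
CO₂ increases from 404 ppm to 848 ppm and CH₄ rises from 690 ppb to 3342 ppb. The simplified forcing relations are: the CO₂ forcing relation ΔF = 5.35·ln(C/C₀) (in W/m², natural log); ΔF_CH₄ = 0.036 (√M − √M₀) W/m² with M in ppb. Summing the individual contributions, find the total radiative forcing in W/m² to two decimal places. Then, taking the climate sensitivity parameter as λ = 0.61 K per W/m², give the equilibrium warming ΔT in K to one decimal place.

CO₂: 5.35 × ln(848/404) = 5.35 × ln(2.09901) = 5.35 × 0.74147 = 3.9669 W/m².
CH₄: 0.036 × (√3342 − √690) = 0.036 × (57.8100 − 26.2679) = 0.036 × 31.5421 = 1.1355 W/m².
Total ΔF = 3.9669 + 1.1355 = 5.1024 W/m².
ΔT = λ ΔF = 0.61 × 5.10 = 3.1110 K.

ΔF = 5.10 W/m²; ΔT = 3.1 K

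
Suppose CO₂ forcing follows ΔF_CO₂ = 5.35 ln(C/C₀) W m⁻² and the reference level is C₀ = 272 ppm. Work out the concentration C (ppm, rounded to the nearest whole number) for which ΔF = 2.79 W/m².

C ≈ 458 ppm

Set 5.35 ln(C/272) = 2.79, so ln(C/272) = 2.79/5.35 = 0.52150.
Then C/272 = e^0.52150 = 1.68455, giving C = 272 × 1.68455 = 458.20 ppm.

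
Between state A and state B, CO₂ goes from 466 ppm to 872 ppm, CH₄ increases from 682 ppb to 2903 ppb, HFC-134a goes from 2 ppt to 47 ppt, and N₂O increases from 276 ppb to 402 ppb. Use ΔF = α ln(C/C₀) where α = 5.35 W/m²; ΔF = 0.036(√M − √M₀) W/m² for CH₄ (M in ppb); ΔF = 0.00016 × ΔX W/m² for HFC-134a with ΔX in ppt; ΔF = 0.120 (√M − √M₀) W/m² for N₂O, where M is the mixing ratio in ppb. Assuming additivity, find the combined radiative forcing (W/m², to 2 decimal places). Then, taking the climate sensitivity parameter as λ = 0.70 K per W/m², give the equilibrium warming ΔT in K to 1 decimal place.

CO₂: 5.35 × ln(872/466) = 5.35 × ln(1.87124) = 5.35 × 0.62660 = 3.3523 W/m².
CH₄: 0.036 × (√2903 − √682) = 0.036 × (53.8795 − 26.1151) = 0.036 × 27.7644 = 0.9995 W/m².
HFC-134a: ΔF = 0.00016 × (47 − 2) = 0.00016 × 45 = 0.0072 W/m².
N₂O: 0.120 × (√402 − √276) = 0.120 × (20.0499 − 16.6132) = 0.120 × 3.4367 = 0.4124 W/m².
Total ΔF = 3.3523 + 0.9995 + 0.0072 + 0.4124 = 4.7714 W/m².
ΔT = λ ΔF = 0.70 × 4.77 = 3.3390 K.

ΔF = 4.77 W/m²; ΔT = 3.3 K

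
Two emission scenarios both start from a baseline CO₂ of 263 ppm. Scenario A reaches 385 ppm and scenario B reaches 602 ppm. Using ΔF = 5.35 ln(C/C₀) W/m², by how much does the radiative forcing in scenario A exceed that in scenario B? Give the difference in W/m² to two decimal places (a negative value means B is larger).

ΔF_A = 5.35 ln(385/263) = 5.35 × 0.38109 = 2.0388 W/m².
ΔF_B = 5.35 ln(602/263) = 5.35 × 0.82810 = 4.4303 W/m².
Difference: 2.0388 − 4.4303 = -2.3915 W/m².

ΔF_A − ΔF_B = -2.39 W/m²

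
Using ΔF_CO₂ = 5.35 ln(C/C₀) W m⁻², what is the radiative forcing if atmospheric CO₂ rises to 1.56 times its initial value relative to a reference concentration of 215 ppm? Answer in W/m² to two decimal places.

ΔF = 2.38 W/m²

ΔF = 5.35 × ln(1.56) = 5.35 × 0.44469 = 2.3791 W/m².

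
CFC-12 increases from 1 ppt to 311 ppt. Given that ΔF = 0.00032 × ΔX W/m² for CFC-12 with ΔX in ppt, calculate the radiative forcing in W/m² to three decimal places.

ΔF = 0.099 W/m²

CFC-12: ΔF = 0.00032 × (311 − 1) = 0.00032 × 310 = 0.0992 W/m².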